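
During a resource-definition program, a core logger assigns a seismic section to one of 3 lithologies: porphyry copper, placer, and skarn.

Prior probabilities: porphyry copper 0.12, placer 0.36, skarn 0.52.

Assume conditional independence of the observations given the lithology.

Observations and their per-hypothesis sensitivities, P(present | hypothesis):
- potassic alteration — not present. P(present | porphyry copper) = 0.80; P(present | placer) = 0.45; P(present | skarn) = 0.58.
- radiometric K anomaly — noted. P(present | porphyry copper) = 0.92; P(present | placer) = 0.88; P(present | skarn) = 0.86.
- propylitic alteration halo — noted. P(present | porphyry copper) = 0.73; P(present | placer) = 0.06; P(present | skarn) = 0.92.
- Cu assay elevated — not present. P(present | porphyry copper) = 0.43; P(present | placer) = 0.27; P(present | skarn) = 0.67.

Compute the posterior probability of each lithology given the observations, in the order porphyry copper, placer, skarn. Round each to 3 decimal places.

Multiply each prior by the joint likelihood of the evidence pattern (using 1 − P(present | H) for each absent observation):
  porphyry copper: 0.12 × (1 − 0.80) × 0.92 × 0.73 × (1 − 0.43) = 0.0091875
  placer: 0.36 × (1 − 0.45) × 0.88 × 0.06 × (1 − 0.27) = 0.0076317
  skarn: 0.52 × (1 − 0.58) × 0.86 × 0.92 × (1 − 0.67) = 0.057023
Normalizing constant Z = 0.0091875 + 0.0076317 + 0.057023 = 0.073843.
P(porphyry copper | evidence) = 0.0091875 / 0.073843 ≈ 0.124
P(placer | evidence) = 0.0076317 / 0.073843 ≈ 0.103
P(skarn | evidence) = 0.057023 / 0.073843 ≈ 0.772

0.124, 0.103, 0.772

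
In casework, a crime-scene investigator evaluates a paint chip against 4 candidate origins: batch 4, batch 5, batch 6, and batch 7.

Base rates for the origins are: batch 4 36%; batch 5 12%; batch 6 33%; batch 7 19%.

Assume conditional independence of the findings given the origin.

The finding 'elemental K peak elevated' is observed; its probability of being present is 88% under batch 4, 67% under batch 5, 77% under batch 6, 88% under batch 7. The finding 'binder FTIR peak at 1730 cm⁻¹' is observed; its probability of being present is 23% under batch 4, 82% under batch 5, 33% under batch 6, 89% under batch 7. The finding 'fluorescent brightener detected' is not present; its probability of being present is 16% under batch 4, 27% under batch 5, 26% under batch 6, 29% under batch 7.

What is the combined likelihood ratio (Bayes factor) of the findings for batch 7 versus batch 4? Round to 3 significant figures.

Joint likelihood of the evidence pattern under each hypothesis (using 1 − P(present | H) for each absent finding):
  batch 7: 0.88 × 0.89 × (1 − 0.29) = 0.55607
  batch 4: 0.88 × 0.23 × (1 − 0.16) = 0.17002
Bayes factor = 0.55607 / 0.17002 ≈ 3.27

3.27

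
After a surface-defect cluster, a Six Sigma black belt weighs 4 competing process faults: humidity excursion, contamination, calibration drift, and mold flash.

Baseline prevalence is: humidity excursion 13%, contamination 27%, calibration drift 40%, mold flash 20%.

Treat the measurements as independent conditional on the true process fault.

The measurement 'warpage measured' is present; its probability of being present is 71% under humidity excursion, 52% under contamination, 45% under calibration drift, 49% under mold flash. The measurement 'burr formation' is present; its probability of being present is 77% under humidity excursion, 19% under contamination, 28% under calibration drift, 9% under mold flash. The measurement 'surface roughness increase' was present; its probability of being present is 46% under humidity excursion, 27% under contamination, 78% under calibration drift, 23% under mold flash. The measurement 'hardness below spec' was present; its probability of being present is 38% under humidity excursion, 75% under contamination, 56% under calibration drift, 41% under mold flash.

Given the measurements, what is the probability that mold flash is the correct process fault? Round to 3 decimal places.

For each hypothesis, the unnormalized posterior weight is prior × product of the measurement likelihoods:
  humidity excursion: 0.13 × 0.71 × 0.77 × 0.46 × 0.38 = 0.012423
  contamination: 0.27 × 0.52 × 0.19 × 0.27 × 0.75 = 0.0054019
  calibration drift: 0.40 × 0.45 × 0.28 × 0.78 × 0.56 = 0.022015
  mold flash: 0.20 × 0.49 × 0.09 × 0.23 × 0.41 = 0.00083173
Normalizing constant Z = 0.012423 + 0.0054019 + 0.022015 + 0.00083173 = 0.040672.
P(mold flash | evidence) = 0.00083173 / 0.040672 ≈ 0.020.

0.020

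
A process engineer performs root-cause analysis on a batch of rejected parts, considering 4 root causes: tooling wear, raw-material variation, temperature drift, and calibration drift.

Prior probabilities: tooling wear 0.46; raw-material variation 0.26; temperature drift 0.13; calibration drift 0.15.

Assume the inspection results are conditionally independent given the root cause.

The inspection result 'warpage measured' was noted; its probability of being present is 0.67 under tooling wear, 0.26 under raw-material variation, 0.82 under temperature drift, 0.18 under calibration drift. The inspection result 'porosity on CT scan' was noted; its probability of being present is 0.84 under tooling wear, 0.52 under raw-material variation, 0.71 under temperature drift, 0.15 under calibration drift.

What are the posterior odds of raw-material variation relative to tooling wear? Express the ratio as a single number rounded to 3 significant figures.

The normalizing constant cancels in an odds ratio, so compute prior × likelihood for the two hypotheses only:
  raw-material variation: 0.26 × 0.26 × 0.52 = 0.035152
  tooling wear: 0.46 × 0.67 × 0.84 = 0.25889
Odds(raw-material variation : tooling wear) = 0.035152 / 0.25889 ≈ 0.136.

0.136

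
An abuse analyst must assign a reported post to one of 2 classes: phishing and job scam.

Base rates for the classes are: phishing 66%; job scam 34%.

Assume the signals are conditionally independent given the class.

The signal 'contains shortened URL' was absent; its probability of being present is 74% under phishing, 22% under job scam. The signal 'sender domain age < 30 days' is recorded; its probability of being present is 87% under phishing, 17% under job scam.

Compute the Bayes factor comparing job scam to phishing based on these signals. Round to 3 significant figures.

0.586

Joint likelihood of the signal pattern under each hypothesis (using 1 − P(present | H) for each absent signal):
  job scam: (1 − 0.22) × 0.17 = 0.1326
  phishing: (1 − 0.74) × 0.87 = 0.2262
Bayes factor = 0.1326 / 0.2262 ≈ 0.586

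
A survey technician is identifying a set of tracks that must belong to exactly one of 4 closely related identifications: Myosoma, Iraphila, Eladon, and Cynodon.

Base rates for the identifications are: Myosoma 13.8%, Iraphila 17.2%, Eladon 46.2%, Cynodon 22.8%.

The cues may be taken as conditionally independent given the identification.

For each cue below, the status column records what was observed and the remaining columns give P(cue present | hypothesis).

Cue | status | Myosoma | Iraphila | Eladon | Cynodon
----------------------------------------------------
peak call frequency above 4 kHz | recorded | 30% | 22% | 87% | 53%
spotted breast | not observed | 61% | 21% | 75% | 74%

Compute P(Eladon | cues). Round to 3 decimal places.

0.565

For each hypothesis, the unnormalized posterior weight is prior × product of the cue likelihoods (using 1 − P(present | H) for each absent cue):
  Myosoma: 0.138 × 0.30 × (1 − 0.61) = 0.016146
  Iraphila: 0.172 × 0.22 × (1 − 0.21) = 0.029894
  Eladon: 0.462 × 0.87 × (1 − 0.75) = 0.10049
  Cynodon: 0.228 × 0.53 × (1 − 0.74) = 0.031418
Normalizing constant Z = 0.016146 + 0.029894 + 0.10049 + 0.031418 = 0.17794.
P(Eladon | evidence) = 0.10049 / 0.17794 ≈ 0.565.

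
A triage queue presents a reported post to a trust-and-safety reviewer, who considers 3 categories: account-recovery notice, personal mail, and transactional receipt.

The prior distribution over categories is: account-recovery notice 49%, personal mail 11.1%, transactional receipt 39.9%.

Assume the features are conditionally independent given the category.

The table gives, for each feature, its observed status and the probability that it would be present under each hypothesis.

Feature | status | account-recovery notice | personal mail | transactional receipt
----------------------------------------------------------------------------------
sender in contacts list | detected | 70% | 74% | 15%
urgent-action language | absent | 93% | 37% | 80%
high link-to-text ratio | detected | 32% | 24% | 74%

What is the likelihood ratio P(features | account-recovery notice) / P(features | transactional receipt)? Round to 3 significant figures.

0.706

The Bayes factor is the ratio of the joint likelihoods of the feature pattern under the two hypotheses (using 1 − P(present | H) for each absent feature).
  account-recovery notice: 0.70 × (1 − 0.93) × 0.32 = 0.01568
  transactional receipt: 0.15 × (1 − 0.80) × 0.74 = 0.0222
Bayes factor = 0.01568 / 0.0222 ≈ 0.706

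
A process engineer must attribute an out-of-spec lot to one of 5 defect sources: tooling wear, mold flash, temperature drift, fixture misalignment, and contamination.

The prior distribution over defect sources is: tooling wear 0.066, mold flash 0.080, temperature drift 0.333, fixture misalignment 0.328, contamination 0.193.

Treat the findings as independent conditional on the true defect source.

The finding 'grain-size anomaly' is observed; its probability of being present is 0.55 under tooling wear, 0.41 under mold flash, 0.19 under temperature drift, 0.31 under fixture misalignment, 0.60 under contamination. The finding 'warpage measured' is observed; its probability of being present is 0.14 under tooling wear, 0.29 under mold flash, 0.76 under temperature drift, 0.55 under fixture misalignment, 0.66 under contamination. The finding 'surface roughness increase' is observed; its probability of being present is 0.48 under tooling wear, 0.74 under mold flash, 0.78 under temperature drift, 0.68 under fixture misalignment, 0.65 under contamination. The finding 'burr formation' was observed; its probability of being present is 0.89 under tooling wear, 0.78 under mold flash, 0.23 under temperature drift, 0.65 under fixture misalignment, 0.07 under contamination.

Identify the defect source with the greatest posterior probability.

fixture misalignment

By Bayes' rule with conditional independence, the unnormalized weight for each hypothesis is prior × ∏ likelihoods:
  tooling wear: 0.066 × 0.55 × 0.14 × 0.48 × 0.89 = 0.002171
  mold flash: 0.080 × 0.41 × 0.29 × 0.74 × 0.78 = 0.0054903
  temperature drift: 0.333 × 0.19 × 0.76 × 0.78 × 0.23 = 0.0086265
  fixture misalignment: 0.328 × 0.31 × 0.55 × 0.68 × 0.65 = 0.024718
  contamination: 0.193 × 0.60 × 0.66 × 0.65 × 0.07 = 0.0034775
The unnormalized weights sum to 0.044484.
P(tooling wear | evidence) ≈ 0.002171 / 0.044484 ≈ 0.049
P(mold flash | evidence) ≈ 0.0054903 / 0.044484 ≈ 0.123
P(temperature drift | evidence) ≈ 0.0086265 / 0.044484 ≈ 0.194
P(fixture misalignment | evidence) ≈ 0.024718 / 0.044484 ≈ 0.556
P(contamination | evidence) ≈ 0.0034775 / 0.044484 ≈ 0.078
The largest is 0.556, so fixture misalignment is most probable.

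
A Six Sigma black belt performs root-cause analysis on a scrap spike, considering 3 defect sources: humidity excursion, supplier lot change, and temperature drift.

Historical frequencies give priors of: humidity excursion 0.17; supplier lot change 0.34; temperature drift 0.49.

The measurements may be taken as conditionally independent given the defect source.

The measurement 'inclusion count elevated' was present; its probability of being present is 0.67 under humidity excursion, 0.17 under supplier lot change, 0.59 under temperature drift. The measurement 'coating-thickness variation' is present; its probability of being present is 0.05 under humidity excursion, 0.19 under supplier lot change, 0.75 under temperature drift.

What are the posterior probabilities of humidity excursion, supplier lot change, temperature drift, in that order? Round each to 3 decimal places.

Multiply each prior by the joint likelihood of the measurement pattern:
  humidity excursion: 0.17 × 0.67 × 0.05 = 0.005695
  supplier lot change: 0.34 × 0.17 × 0.19 = 0.010982
  temperature drift: 0.49 × 0.59 × 0.75 = 0.21682
The unnormalized weights sum to 0.2335.
P(humidity excursion | evidence) = 0.005695 / 0.2335 ≈ 0.024
P(supplier lot change | evidence) = 0.010982 / 0.2335 ≈ 0.047
P(temperature drift | evidence) = 0.21682 / 0.2335 ≈ 0.929

0.024, 0.047, 0.929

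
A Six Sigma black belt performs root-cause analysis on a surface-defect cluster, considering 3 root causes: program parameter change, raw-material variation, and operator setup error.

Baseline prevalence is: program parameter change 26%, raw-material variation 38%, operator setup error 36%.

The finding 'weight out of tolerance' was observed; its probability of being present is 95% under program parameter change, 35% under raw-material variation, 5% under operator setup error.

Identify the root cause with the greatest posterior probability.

Multiply each prior by the likelihood of the finding:
  program parameter change: 0.26 × 0.95 = 0.247
  raw-material variation: 0.38 × 0.35 = 0.133
  operator setup error: 0.36 × 0.05 = 0.018
Marginal likelihood of the evidence = 0.398.
P(program parameter change | evidence) ≈ 0.247 / 0.398 ≈ 0.621
P(raw-material variation | evidence) ≈ 0.133 / 0.398 ≈ 0.334
P(operator setup error | evidence) ≈ 0.018 / 0.398 ≈ 0.045
The largest is 0.621, so program parameter change is most probable.

program parameter change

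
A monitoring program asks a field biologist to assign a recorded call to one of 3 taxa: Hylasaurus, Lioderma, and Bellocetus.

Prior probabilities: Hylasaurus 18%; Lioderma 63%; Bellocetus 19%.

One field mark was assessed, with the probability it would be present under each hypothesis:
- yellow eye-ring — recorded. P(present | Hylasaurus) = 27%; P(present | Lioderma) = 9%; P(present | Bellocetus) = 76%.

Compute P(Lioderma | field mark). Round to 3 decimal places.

0.227

For each hypothesis, the unnormalized posterior weight is prior × likelihood:
  Hylasaurus: 0.18 × 0.27 = 0.0486
  Lioderma: 0.63 × 0.09 = 0.0567
  Bellocetus: 0.19 × 0.76 = 0.1444
Normalizing constant Z = 0.0486 + 0.0567 + 0.1444 = 0.2497.
P(Lioderma | evidence) = 0.0567 / 0.2497 ≈ 0.227.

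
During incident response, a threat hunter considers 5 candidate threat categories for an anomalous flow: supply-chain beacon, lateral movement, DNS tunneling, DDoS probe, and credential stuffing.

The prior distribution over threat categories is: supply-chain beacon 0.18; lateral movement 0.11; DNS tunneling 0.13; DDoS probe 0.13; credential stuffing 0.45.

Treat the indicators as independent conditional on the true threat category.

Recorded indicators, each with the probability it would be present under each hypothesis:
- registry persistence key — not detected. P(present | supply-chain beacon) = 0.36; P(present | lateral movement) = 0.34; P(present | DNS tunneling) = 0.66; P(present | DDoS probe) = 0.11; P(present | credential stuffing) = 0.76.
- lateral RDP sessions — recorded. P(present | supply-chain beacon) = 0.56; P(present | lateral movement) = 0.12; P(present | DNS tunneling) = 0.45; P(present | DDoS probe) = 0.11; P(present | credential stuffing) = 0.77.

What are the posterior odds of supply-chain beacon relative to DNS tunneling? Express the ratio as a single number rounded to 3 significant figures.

3.24

Unnormalized posterior weight (prior times the indicator likelihoods) for each of the two hypotheses (using 1 − P(present | H) for each absent indicator):
  supply-chain beacon: 0.18 × (1 − 0.36) × 0.56 = 0.064512
  DNS tunneling: 0.13 × (1 − 0.66) × 0.45 = 0.01989
Odds(supply-chain beacon : DNS tunneling) = 0.064512 / 0.01989 ≈ 3.24.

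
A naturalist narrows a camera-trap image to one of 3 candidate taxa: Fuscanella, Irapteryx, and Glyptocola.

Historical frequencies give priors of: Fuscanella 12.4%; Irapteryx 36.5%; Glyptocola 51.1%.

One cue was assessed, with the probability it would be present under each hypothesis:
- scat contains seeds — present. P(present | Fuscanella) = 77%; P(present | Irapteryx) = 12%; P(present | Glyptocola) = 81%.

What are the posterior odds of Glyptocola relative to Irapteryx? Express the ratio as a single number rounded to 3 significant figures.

9.45

Posterior odds equal prior odds times the likelihood ratio; only the two competing hypotheses matter.
  Glyptocola: 0.511 × 0.81 = 0.41391
  Irapteryx: 0.365 × 0.12 = 0.0438
Odds(Glyptocola : Irapteryx) = 0.41391 / 0.0438 ≈ 9.45.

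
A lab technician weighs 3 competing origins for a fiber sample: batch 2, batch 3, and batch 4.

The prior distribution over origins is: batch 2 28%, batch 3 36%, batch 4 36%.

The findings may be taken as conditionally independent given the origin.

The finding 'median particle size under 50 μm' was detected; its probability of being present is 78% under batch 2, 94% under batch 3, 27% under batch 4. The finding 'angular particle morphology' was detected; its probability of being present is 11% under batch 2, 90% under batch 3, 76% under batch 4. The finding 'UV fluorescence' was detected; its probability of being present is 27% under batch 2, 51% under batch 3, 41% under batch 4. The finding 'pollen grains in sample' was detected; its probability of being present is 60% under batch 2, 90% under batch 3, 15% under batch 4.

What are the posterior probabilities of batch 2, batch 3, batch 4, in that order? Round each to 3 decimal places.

0.026, 0.943, 0.031

By Bayes' rule with conditional independence, the unnormalized weight for each hypothesis is prior × ∏ likelihoods:
  batch 2: 0.28 × 0.78 × 0.11 × 0.27 × 0.60 = 0.0038919
  batch 3: 0.36 × 0.94 × 0.90 × 0.51 × 0.90 = 0.13979
  batch 4: 0.36 × 0.27 × 0.76 × 0.41 × 0.15 = 0.0045431
Marginal likelihood of the evidence = 0.14823.
P(batch 2 | evidence) = 0.0038919 / 0.14823 ≈ 0.026
P(batch 3 | evidence) = 0.13979 / 0.14823 ≈ 0.943
P(batch 4 | evidence) = 0.0045431 / 0.14823 ≈ 0.031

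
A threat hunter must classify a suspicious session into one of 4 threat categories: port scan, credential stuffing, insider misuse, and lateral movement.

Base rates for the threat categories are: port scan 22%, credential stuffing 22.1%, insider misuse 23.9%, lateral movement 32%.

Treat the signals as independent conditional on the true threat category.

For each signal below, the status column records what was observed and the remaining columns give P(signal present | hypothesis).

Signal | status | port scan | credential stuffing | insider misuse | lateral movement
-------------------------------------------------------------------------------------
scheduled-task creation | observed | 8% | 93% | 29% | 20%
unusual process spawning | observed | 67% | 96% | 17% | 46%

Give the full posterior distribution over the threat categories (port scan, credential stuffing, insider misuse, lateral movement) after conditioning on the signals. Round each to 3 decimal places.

0.047, 0.788, 0.047, 0.118

For each hypothesis, the unnormalized posterior weight is prior × product of the signal likelihoods:
  port scan: 0.220 × 0.08 × 0.67 = 0.011792
  credential stuffing: 0.221 × 0.93 × 0.96 = 0.19731
  insider misuse: 0.239 × 0.29 × 0.17 = 0.011783
  lateral movement: 0.320 × 0.20 × 0.46 = 0.02944
Marginal likelihood of the evidence = 0.25032.
P(port scan | evidence) = 0.011792 / 0.25032 ≈ 0.047
P(credential stuffing | evidence) = 0.19731 / 0.25032 ≈ 0.788
P(insider misuse | evidence) = 0.011783 / 0.25032 ≈ 0.047
P(lateral movement | evidence) = 0.02944 / 0.25032 ≈ 0.118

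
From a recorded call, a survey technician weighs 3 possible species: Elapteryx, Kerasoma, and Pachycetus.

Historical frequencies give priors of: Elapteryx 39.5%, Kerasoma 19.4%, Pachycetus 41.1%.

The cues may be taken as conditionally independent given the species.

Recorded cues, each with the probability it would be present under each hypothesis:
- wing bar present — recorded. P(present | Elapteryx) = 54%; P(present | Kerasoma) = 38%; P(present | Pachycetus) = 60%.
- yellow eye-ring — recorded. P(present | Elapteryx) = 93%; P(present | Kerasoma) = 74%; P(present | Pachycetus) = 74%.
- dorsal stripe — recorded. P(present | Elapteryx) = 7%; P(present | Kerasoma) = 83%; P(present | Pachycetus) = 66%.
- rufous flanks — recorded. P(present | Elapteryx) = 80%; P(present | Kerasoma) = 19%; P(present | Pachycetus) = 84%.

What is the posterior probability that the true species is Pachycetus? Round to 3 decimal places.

Multiply each prior by the joint likelihood of the cue pattern:
  Elapteryx: 0.395 × 0.54 × 0.93 × 0.07 × 0.80 = 0.011109
  Kerasoma: 0.194 × 0.38 × 0.74 × 0.83 × 0.19 = 0.008603
  Pachycetus: 0.411 × 0.60 × 0.74 × 0.66 × 0.84 = 0.10117
Marginal likelihood of the evidence = 0.12088.
P(Pachycetus | evidence) = 0.10117 / 0.12088 ≈ 0.837.

0.837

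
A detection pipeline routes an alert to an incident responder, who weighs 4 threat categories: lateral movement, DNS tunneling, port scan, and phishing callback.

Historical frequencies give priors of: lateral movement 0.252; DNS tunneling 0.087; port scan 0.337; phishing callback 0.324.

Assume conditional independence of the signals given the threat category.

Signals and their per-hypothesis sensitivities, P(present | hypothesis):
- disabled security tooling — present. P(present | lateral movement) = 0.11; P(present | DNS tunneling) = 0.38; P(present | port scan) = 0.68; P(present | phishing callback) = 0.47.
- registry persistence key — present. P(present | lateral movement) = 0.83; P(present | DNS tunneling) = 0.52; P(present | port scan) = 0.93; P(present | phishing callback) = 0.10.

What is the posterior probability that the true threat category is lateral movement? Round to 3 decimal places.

0.086

By Bayes' rule with conditional independence, the unnormalized weight for each hypothesis is prior × ∏ likelihoods:
  lateral movement: 0.252 × 0.11 × 0.83 = 0.023008
  DNS tunneling: 0.087 × 0.38 × 0.52 = 0.017191
  port scan: 0.337 × 0.68 × 0.93 = 0.21312
  phishing callback: 0.324 × 0.47 × 0.10 = 0.015228
The unnormalized weights sum to 0.26855.
P(lateral movement | evidence) = 0.023008 / 0.26855 ≈ 0.086.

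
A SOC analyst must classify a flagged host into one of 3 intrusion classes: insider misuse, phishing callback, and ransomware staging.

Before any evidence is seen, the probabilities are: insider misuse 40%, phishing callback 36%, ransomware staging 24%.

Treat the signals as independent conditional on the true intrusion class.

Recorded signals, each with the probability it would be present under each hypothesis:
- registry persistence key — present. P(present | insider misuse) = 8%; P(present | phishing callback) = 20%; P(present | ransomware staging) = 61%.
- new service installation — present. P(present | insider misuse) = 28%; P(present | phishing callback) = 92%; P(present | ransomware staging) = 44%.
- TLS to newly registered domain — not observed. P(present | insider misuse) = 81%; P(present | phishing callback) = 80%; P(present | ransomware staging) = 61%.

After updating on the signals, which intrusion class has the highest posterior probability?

ransomware staging

By Bayes' rule with conditional independence, the unnormalized weight for each hypothesis is prior × ∏ likelihoods (using 1 − P(present | H) for each absent signal):
  insider misuse: 0.40 × 0.08 × 0.28 × (1 − 0.81) = 0.0017024
  phishing callback: 0.36 × 0.20 × 0.92 × (1 − 0.80) = 0.013248
  ransomware staging: 0.24 × 0.61 × 0.44 × (1 − 0.61) = 0.025122
The unnormalized weights sum to 0.040073.
P(insider misuse | evidence) ≈ 0.0017024 / 0.040073 ≈ 0.042
P(phishing callback | evidence) ≈ 0.013248 / 0.040073 ≈ 0.331
P(ransomware staging | evidence) ≈ 0.025122 / 0.040073 ≈ 0.627
The largest is 0.627, so ransomware staging is most probable.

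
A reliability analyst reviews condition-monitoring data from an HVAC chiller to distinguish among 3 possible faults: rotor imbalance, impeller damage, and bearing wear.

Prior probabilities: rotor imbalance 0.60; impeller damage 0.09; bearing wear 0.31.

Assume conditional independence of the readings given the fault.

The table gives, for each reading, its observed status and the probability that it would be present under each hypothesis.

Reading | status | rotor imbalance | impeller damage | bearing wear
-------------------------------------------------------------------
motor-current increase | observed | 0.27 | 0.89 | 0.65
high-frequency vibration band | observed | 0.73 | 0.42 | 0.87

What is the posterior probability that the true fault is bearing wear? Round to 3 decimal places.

0.536

For each hypothesis, the unnormalized posterior weight is prior × product of the reading likelihoods:
  rotor imbalance: 0.60 × 0.27 × 0.73 = 0.11826
  impeller damage: 0.09 × 0.89 × 0.42 = 0.033642
  bearing wear: 0.31 × 0.65 × 0.87 = 0.17531
The unnormalized weights sum to 0.32721.
P(bearing wear | evidence) = 0.17531 / 0.32721 ≈ 0.536.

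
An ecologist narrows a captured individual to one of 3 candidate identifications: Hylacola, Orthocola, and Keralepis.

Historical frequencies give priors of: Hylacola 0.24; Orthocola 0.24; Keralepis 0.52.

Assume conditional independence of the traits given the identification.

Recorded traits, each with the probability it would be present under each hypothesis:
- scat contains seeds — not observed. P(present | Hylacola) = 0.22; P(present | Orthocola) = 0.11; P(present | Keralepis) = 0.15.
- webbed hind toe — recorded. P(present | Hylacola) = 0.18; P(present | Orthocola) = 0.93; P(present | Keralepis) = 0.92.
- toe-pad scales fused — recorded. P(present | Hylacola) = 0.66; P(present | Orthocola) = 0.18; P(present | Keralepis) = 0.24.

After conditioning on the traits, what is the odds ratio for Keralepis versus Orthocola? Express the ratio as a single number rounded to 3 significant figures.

2.73

The normalizing constant cancels in an odds ratio, so compute prior × likelihood for the two hypotheses only (using 1 − P(present | H) for each absent trait):
  Keralepis: 0.52 × (1 − 0.15) × 0.92 × 0.24 = 0.097594
  Orthocola: 0.24 × (1 − 0.11) × 0.93 × 0.18 = 0.035757
Posterior odds = 0.097594 / 0.035757 ≈ 2.73.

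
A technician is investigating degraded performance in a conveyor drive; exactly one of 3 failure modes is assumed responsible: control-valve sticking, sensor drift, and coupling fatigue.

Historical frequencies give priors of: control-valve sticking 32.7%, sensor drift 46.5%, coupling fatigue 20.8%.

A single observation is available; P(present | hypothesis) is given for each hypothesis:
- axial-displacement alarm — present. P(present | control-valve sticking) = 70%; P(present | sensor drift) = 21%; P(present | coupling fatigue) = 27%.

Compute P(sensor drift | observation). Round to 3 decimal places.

0.255

For each hypothesis, the unnormalized posterior weight is prior × likelihood:
  control-valve sticking: 0.327 × 0.70 = 0.2289
  sensor drift: 0.465 × 0.21 = 0.09765
  coupling fatigue: 0.208 × 0.27 = 0.05616
Marginal likelihood of the evidence = 0.38271.
P(sensor drift | evidence) = 0.09765 / 0.38271 ≈ 0.255.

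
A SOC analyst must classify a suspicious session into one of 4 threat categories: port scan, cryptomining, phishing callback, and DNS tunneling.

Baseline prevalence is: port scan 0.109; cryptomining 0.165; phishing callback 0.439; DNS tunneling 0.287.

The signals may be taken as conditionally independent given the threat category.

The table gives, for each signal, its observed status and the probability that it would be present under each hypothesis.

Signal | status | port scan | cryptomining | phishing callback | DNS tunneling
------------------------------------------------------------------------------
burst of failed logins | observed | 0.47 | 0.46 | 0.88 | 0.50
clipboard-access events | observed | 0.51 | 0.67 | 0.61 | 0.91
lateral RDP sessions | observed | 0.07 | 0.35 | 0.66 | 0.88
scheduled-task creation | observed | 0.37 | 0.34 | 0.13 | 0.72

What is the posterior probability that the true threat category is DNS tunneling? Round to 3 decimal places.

Multiply each prior by the joint likelihood of the signal pattern:
  port scan: 0.109 × 0.47 × 0.51 × 0.07 × 0.37 = 0.0006767
  cryptomining: 0.165 × 0.46 × 0.67 × 0.35 × 0.34 = 0.0060515
  phishing callback: 0.439 × 0.88 × 0.61 × 0.66 × 0.13 = 0.020219
  DNS tunneling: 0.287 × 0.50 × 0.91 × 0.88 × 0.72 = 0.082739
Marginal likelihood of the evidence = 0.10969.
P(DNS tunneling | evidence) = 0.082739 / 0.10969 ≈ 0.754.

0.754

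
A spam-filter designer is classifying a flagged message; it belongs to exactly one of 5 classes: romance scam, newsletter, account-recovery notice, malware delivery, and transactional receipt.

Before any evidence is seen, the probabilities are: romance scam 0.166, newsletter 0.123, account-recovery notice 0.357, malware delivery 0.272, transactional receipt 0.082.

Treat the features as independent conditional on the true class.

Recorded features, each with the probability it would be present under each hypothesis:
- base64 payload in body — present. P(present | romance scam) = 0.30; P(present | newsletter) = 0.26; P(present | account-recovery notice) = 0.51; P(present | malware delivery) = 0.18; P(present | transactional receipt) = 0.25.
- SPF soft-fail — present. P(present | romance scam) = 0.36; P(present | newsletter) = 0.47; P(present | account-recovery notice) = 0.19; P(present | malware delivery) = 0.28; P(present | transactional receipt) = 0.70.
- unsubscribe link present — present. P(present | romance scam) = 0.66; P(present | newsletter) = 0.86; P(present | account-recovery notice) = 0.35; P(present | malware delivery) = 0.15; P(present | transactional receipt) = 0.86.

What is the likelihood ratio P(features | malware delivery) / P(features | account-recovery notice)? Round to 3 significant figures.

0.223

Joint likelihood of the feature pattern under each hypothesis:
  malware delivery: 0.18 × 0.28 × 0.15 = 0.00756
  account-recovery notice: 0.51 × 0.19 × 0.35 = 0.033915
Bayes factor = 0.00756 / 0.033915 ≈ 0.223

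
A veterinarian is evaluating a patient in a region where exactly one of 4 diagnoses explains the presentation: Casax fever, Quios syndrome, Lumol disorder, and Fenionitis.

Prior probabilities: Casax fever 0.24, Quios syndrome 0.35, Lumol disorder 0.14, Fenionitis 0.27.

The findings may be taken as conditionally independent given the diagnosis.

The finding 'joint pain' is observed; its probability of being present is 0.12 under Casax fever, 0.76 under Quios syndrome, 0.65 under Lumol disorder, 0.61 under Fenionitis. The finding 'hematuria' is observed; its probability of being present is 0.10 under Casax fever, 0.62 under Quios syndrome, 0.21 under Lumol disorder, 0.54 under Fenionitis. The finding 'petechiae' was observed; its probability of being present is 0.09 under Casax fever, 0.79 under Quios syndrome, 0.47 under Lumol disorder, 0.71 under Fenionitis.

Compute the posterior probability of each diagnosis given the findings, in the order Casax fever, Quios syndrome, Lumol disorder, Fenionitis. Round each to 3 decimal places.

0.001, 0.643, 0.044, 0.312

Multiply each prior by the joint likelihood of the evidence pattern:
  Casax fever: 0.24 × 0.12 × 0.10 × 0.09 = 0.0002592
  Quios syndrome: 0.35 × 0.76 × 0.62 × 0.79 = 0.13029
  Lumol disorder: 0.14 × 0.65 × 0.21 × 0.47 = 0.0089817
  Fenionitis: 0.27 × 0.61 × 0.54 × 0.71 = 0.063146
Normalizing constant Z = 0.0002592 + 0.13029 + 0.0089817 + 0.063146 = 0.20267.
P(Casax fever | evidence) = 0.0002592 / 0.20267 ≈ 0.001
P(Quios syndrome | evidence) = 0.13029 / 0.20267 ≈ 0.643
P(Lumol disorder | evidence) = 0.0089817 / 0.20267 ≈ 0.044
P(Fenionitis | evidence) = 0.063146 / 0.20267 ≈ 0.312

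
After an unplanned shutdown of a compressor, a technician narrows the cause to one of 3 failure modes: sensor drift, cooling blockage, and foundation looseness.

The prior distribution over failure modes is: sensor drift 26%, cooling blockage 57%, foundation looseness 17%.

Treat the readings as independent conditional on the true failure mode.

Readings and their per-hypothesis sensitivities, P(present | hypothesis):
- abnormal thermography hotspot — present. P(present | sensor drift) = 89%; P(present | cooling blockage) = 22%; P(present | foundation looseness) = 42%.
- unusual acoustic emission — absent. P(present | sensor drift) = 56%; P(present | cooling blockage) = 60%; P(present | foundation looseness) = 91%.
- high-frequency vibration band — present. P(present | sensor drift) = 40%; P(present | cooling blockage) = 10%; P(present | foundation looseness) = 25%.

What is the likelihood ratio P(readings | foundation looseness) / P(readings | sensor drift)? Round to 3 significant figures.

0.0603

The Bayes factor is the ratio of the joint likelihoods of the reading pattern under the two hypotheses (using 1 − P(present | H) for each absent reading).
  foundation looseness: 0.42 × (1 − 0.91) × 0.25 = 0.00945
  sensor drift: 0.89 × (1 − 0.56) × 0.40 = 0.15664
Bayes factor = 0.00945 / 0.15664 ≈ 0.0603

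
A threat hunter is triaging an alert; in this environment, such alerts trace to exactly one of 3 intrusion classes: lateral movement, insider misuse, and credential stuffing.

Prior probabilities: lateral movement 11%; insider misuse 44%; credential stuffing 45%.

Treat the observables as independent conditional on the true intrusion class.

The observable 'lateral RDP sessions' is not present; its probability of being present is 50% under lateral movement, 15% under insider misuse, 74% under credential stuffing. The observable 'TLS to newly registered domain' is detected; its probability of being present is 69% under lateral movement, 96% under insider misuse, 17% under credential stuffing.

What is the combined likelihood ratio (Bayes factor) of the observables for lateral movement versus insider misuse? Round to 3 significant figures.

0.423

The Bayes factor is the ratio of the joint likelihoods of the observable pattern under the two hypotheses (using 1 − P(present | H) for each absent observable).
  lateral movement: (1 − 0.50) × 0.69 = 0.345
  insider misuse: (1 − 0.15) × 0.96 = 0.816
Bayes factor = 0.345 / 0.816 ≈ 0.423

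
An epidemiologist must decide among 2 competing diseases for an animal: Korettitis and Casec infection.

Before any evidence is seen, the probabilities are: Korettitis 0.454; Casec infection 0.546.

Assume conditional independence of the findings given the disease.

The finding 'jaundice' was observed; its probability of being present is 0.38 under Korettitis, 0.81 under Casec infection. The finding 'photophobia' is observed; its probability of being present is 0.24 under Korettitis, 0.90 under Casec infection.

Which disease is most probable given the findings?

Casec infection

For each hypothesis, the unnormalized posterior weight is prior × product of the finding likelihoods:
  Korettitis: 0.454 × 0.38 × 0.24 = 0.041405
  Casec infection: 0.546 × 0.81 × 0.90 = 0.39803
Normalizing constant Z = 0.041405 + 0.39803 = 0.43944.
P(Korettitis | evidence) ≈ 0.041405 / 0.43944 ≈ 0.094
P(Casec infection | evidence) ≈ 0.39803 / 0.43944 ≈ 0.906
The largest is 0.906, so Casec infection is most probable.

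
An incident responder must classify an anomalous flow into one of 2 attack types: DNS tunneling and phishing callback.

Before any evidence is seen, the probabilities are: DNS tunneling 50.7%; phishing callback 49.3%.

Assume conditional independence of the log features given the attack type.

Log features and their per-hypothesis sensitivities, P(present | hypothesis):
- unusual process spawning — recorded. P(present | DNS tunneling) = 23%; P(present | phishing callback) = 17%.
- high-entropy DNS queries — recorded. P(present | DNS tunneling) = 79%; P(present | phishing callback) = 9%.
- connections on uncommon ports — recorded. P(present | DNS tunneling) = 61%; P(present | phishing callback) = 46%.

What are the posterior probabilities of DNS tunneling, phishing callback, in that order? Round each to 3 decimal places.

0.942, 0.058

Multiply each prior by the joint likelihood of the log feature pattern:
  DNS tunneling: 0.507 × 0.23 × 0.79 × 0.61 = 0.056194
  phishing callback: 0.493 × 0.17 × 0.09 × 0.46 = 0.0034697
The unnormalized weights sum to 0.059664.
P(DNS tunneling | evidence) = 0.056194 / 0.059664 ≈ 0.942
P(phishing callback | evidence) = 0.0034697 / 0.059664 ≈ 0.058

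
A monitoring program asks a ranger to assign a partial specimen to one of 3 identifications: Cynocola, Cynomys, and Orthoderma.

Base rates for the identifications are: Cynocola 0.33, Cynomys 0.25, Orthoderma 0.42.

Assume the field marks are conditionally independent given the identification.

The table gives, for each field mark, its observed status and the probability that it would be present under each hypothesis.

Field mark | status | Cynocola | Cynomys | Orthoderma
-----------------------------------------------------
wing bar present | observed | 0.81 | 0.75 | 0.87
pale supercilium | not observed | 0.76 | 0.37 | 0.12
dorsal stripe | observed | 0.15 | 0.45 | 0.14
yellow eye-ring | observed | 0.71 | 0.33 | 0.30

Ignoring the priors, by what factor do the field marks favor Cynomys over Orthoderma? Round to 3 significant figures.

2.18

Take the product of per-field mark likelihoods under each hypothesis (using 1 − P(present | H) for each absent field mark), then divide.
  Cynomys: 0.75 × (1 − 0.37) × 0.45 × 0.33 = 0.070166
  Orthoderma: 0.87 × (1 − 0.12) × 0.14 × 0.30 = 0.032155
Bayes factor = 0.070166 / 0.032155 ≈ 2.18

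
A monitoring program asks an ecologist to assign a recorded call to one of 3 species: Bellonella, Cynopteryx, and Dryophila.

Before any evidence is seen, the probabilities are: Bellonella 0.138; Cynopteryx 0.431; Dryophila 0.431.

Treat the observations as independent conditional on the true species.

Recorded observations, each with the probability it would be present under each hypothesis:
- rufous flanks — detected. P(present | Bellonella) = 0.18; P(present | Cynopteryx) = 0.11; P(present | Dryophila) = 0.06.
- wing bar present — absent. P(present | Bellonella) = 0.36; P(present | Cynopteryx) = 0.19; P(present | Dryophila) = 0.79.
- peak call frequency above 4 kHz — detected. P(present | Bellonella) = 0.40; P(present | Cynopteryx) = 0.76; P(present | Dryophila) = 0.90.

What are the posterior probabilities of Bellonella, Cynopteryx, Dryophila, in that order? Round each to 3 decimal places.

For each hypothesis, the unnormalized posterior weight is prior × product of the observation likelihoods (using 1 − P(present | H) for each absent observation):
  Bellonella: 0.138 × 0.18 × (1 − 0.36) × 0.40 = 0.006359
  Cynopteryx: 0.431 × 0.11 × (1 − 0.19) × 0.76 = 0.029186
  Dryophila: 0.431 × 0.06 × (1 − 0.79) × 0.90 = 0.0048875
Normalizing constant Z = 0.006359 + 0.029186 + 0.0048875 = 0.040432.
P(Bellonella | evidence) = 0.006359 / 0.040432 ≈ 0.157
P(Cynopteryx | evidence) = 0.029186 / 0.040432 ≈ 0.722
P(Dryophila | evidence) = 0.0048875 / 0.040432 ≈ 0.121

0.157, 0.722, 0.121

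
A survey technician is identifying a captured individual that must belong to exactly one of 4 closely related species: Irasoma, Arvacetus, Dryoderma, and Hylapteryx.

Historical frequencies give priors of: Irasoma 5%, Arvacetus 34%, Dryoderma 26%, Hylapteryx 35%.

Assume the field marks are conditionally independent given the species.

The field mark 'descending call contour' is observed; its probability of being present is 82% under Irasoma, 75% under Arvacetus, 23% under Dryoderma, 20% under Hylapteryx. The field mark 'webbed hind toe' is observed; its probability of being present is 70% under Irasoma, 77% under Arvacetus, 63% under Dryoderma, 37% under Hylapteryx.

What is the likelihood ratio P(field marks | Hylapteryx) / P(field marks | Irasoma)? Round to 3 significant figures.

0.129

Take the product of per-field mark likelihoods under each hypothesis, then divide.
  Hylapteryx: 0.20 × 0.37 = 0.074
  Irasoma: 0.82 × 0.70 = 0.574
Bayes factor = 0.074 / 0.574 ≈ 0.129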